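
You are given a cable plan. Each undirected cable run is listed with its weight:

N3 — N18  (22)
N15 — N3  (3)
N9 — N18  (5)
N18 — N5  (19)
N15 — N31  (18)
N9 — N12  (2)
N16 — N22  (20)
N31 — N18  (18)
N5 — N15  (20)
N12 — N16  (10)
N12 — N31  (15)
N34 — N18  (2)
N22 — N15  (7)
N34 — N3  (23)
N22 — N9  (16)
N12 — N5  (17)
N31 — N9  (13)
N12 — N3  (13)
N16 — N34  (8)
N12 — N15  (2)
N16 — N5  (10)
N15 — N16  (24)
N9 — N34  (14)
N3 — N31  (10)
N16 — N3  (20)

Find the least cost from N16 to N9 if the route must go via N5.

29

Shortest N16→N5: N16–N5 = 10
Shortest N5→N9: N5–N12–N9 = 19
Total via N5: 10 + 19 = 29.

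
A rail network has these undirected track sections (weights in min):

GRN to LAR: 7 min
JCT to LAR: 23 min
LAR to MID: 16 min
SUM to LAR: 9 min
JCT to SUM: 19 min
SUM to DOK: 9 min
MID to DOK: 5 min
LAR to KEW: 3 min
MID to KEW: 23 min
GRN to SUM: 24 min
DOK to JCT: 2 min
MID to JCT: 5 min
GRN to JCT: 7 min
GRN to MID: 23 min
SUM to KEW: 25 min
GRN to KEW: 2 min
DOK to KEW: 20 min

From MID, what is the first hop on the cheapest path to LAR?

LAR

Enumerating some paths:
MID → JCT → GRN → KEW → LAR: 5+7+2+3 = 17
MID → LAR: 16 = 16
MID → JCT → GRN → LAR: 5+7+7 = 19
The minimum is 16 min via MID → LAR.
So from MID the first move is to LAR.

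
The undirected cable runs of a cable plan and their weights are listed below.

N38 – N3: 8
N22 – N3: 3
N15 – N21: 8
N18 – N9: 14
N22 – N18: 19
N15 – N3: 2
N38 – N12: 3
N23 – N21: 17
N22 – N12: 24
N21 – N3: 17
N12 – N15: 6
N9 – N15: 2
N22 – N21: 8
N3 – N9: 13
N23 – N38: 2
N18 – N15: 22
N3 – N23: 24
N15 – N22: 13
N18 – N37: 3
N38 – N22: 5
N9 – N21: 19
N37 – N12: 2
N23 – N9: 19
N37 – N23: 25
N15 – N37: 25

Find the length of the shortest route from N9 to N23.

13

Settle nodes by increasing distance from N9:
N9: 0
N15: 2  (via N9)
N3: 4  (via N15)
N22: 7  (via N3)
N12: 8  (via N15)
N21: 10  (via N15)
N37: 10  (via N12)
N38: 11  (via N12)
N23: 13  (via N38)
Shortest route: N9–N15–N12–N38–N23 = 13.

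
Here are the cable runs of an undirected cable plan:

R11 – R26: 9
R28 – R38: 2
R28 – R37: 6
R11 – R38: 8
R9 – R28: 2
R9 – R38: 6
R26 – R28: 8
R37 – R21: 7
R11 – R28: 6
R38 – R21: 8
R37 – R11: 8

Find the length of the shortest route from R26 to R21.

18

Settle nodes by increasing distance from R26:
R26: 0
R28: 8  (via R26)
R11: 9  (via R26)
R38: 10  (via R28)
R9: 10  (via R28)
R37: 14  (via R28)
R21: 18  (via R38)
Shortest route: R26–R28–R38–R21 = 18.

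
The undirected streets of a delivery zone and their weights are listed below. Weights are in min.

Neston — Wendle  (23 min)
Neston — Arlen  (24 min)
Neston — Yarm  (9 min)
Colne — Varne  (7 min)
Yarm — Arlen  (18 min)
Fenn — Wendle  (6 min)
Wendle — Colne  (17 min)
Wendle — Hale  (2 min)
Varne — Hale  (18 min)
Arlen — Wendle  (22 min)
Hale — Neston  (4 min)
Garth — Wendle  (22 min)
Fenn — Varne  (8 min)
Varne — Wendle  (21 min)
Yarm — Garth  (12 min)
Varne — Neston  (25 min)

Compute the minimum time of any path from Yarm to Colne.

32 min

Candidate routes:
Yarm - Neston - Hale - Wendle - Colne: 9+4+2+17 = 32
Yarm - Neston - Hale - Wendle - Fenn - Varne - Colne: 9+4+2+6+8+7 = 36
Cheapest is Yarm - Neston - Hale - Wendle - Colne at 32 min.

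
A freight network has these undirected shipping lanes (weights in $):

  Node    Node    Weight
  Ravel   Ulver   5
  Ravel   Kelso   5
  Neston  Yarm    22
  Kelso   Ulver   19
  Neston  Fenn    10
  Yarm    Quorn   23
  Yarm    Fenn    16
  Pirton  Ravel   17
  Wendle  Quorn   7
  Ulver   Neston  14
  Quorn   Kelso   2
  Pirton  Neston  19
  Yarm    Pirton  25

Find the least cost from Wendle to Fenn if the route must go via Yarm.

$46

Best Wendle to Yarm: Wendle → Quorn → Yarm costing 30
Best Yarm to Fenn: Yarm → Fenn costing 16
Total via Yarm: 30 + 16 = $46.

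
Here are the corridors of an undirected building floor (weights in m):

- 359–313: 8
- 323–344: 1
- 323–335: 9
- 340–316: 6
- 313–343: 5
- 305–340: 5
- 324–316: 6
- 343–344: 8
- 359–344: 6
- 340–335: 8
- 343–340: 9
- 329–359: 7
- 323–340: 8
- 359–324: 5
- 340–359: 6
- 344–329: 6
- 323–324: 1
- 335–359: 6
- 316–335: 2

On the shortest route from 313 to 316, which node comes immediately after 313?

Candidate routes:
313 → 359 → 335 → 316: 8+6+2 = 16
313 → 359 → 324 → 316: 8+5+6 = 19
313 → 343 → 340 → 316: 5+9+6 = 20
Cheapest is 313 → 359 → 335 → 316 at 16 m.
So from 313 the first move is to 359.

359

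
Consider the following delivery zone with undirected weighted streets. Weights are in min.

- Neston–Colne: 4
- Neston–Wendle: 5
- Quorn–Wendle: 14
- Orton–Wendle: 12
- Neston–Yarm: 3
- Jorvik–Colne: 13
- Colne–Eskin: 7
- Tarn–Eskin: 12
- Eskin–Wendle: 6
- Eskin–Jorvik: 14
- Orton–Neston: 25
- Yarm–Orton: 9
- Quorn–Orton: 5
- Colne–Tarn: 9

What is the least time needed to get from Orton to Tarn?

25 min

Running Dijkstra from Orton:
Orton: 0
Quorn: 5  (via Orton)
Yarm: 9  (via Orton)
Neston: 12  (via Yarm)
Wendle: 12  (via Orton)
Colne: 16  (via Neston)
Eskin: 18  (via Wendle)
Tarn: 25  (via Colne)
Shortest route: Orton–Yarm–Neston–Colne–Tarn = 25 min.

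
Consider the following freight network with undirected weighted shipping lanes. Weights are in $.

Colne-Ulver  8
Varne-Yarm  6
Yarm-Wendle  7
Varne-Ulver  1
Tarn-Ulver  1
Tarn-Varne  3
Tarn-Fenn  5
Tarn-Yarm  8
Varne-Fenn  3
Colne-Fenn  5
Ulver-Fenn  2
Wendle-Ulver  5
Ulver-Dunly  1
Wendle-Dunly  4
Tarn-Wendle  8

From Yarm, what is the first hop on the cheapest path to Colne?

Varne

Compare a few routes:
Yarm - Tarn - Ulver - Colne: 8+1+8 = 17
Yarm - Varne - Fenn - Colne: 6+3+5 = 14
Yarm - Varne - Ulver - Colne: 6+1+8 = 15
Yarm - Tarn - Ulver - Fenn - Colne: 8+1+2+5 = 16
The minimum is $14 via Yarm - Varne - Fenn - Colne.
So from Yarm the first move is to Varne.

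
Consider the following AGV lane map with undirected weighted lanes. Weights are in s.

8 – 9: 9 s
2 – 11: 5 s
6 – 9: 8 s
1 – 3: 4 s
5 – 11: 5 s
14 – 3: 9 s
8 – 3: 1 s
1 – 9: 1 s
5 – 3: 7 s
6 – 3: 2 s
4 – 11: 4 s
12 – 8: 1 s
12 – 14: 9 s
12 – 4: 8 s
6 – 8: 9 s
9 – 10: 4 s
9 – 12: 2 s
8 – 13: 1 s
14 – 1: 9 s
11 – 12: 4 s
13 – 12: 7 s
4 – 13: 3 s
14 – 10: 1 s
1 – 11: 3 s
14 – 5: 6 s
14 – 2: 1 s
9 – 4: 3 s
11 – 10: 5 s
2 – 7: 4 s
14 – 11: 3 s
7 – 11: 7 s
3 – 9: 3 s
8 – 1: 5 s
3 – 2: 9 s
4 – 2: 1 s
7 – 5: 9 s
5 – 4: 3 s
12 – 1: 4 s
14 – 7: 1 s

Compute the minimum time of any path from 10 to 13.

6 s

Candidate routes:
10 - 14 - 2 - 4 - 13: 1+1+1+3 = 6
10 - 9 - 12 - 8 - 13: 4+2+1+1 = 8
The minimum is 6 s via 10 - 14 - 2 - 4 - 13.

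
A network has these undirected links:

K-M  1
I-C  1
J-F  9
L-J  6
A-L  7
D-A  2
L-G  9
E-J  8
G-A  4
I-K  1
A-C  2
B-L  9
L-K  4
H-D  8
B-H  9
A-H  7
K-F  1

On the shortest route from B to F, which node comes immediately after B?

L

Candidate routes:
B → H → A → C → I → K → F: 9+7+2+1+1+1 = 21
B → L → A → C → I → K → F: 9+7+2+1+1+1 = 21
B → L → K → F: 9+4+1 = 14
The minimum is 14 via B → L → K → F.
So from B the first move is to L.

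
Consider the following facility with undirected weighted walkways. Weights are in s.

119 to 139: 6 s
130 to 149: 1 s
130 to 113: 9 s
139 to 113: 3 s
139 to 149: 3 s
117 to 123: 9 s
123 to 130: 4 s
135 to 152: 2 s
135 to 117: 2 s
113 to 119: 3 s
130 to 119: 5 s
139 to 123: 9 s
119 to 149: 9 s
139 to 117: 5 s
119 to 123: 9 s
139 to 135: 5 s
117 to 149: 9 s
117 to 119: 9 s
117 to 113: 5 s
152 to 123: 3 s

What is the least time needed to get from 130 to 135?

Shortest distances from 130:
130: 0
149: 1  (via 130)
139: 4  (via 149)
123: 4  (via 130)
119: 5  (via 130)
113: 7  (via 139)
152: 7  (via 123)
117: 9  (via 139)
135: 9  (via 139)
Shortest route: 130 → 149 → 139 → 135 = 9 s.

9 s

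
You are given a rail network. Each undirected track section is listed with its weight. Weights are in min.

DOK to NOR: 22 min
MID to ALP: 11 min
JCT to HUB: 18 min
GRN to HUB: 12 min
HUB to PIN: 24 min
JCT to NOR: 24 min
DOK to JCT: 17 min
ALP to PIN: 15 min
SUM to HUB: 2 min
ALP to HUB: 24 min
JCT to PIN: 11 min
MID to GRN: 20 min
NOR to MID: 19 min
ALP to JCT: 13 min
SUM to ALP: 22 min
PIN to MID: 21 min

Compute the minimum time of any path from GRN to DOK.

47 min

Candidate routes:
GRN → MID → NOR → DOK: 20+19+22 = 61
GRN → MID → ALP → JCT → DOK: 20+11+13+17 = 61
GRN → HUB → JCT → DOK: 12+18+17 = 47
The minimum is 47 min via GRN → HUB → JCT → DOK.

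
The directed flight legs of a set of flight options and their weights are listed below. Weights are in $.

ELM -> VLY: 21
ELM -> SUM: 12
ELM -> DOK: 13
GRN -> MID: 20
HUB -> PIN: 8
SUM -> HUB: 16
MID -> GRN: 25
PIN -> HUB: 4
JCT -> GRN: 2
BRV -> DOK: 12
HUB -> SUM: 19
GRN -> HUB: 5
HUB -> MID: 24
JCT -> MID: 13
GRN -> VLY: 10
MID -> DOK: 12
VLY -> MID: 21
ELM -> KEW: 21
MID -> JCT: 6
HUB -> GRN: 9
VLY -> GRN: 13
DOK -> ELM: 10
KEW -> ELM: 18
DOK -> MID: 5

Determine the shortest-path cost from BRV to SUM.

$34

Running Dijkstra from BRV:
BRV: 0
DOK: 12  (via BRV)
MID: 17  (via DOK)
ELM: 22  (via DOK)
JCT: 23  (via MID)
GRN: 25  (via JCT)
HUB: 30  (via GRN)
SUM: 34  (via ELM)
Shortest route: BRV → DOK → ELM → SUM = $34.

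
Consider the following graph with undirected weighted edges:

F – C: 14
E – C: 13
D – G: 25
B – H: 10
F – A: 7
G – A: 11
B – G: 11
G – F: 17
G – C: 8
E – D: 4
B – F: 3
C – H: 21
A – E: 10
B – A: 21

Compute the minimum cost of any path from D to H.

Enumerating some paths:
D → E → C → H: 4+13+21 = 38
D → E → A → F → B → H: 4+10+7+3+10 = 34
D → E → C → F → B → H: 4+13+14+3+10 = 44
Cheapest is D → E → A → F → B → H at 34.

34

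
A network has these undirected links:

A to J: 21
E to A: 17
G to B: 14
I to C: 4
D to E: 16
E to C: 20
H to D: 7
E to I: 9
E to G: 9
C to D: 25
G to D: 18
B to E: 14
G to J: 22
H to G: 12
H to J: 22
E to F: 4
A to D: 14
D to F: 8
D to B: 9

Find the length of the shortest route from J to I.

Settle nodes by increasing distance from J:
J: 0
A: 21  (via J)
G: 22  (via J)
H: 22  (via J)
D: 29  (via H)
E: 31  (via G)
F: 35  (via E)
B: 36  (via G)
I: 40  (via E)
Shortest route: J → G → E → I = 40.

40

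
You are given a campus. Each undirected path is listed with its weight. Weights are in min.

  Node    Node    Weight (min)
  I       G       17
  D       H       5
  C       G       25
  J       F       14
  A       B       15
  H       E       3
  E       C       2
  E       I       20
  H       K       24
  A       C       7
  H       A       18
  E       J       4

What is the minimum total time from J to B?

Compare a few routes:
J–E–H–A–B: 4+3+18+15 = 40
J–E–C–A–B: 4+2+7+15 = 28
Cheapest is J–E–C–A–B at 28 min.

28 min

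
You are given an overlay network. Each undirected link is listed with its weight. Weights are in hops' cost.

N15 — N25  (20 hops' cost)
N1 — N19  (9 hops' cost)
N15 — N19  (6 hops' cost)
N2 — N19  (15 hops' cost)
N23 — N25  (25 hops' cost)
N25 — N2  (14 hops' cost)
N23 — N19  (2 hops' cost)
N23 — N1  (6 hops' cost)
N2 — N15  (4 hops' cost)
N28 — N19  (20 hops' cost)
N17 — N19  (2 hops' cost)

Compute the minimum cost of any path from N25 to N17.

Shortest distances from N25:
N25: 0
N2: 14  (via N25)
N15: 18  (via N2)
N19: 24  (via N15)
N23: 25  (via N25)
N17: 26  (via N19)
Shortest route: N25 → N2 → N15 → N19 → N17 = 26 hops' cost.

26 hops' cost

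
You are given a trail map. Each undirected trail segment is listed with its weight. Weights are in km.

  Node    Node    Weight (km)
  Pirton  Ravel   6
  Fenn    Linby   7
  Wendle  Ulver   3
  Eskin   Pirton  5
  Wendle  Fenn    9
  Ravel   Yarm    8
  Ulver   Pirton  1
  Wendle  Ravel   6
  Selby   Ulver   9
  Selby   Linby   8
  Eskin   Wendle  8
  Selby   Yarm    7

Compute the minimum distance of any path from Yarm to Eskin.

19 km

Shortest distances from Yarm:
Yarm: 0
Selby: 7  (via Yarm)
Ravel: 8  (via Yarm)
Pirton: 14  (via Ravel)
Wendle: 14  (via Ravel)
Ulver: 15  (via Pirton)
Linby: 15  (via Selby)
Eskin: 19  (via Pirton)
Shortest route: Yarm–Ravel–Pirton–Eskin = 19 km.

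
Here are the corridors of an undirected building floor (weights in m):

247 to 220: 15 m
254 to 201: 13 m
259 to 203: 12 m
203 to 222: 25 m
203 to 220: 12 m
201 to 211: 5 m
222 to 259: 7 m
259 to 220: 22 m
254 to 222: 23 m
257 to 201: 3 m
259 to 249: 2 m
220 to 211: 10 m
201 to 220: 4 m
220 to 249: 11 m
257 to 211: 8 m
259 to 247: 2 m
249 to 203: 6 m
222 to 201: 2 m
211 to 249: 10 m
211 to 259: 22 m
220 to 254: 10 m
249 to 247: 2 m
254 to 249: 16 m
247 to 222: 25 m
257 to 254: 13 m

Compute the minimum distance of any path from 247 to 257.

Candidate routes:
247 → 259 → 222 → 201 → 257: 2+7+2+3 = 14
247 → 249 → 259 → 222 → 201 → 257: 2+2+7+2+3 = 16
The minimum is 14 m via 247 → 259 → 222 → 201 → 257.

14 m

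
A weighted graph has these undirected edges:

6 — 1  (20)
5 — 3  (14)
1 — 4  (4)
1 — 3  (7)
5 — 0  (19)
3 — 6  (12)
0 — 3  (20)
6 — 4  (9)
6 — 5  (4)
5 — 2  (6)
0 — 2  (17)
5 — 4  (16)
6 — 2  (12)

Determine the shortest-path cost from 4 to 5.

13

Running Dijkstra from 4:
4: 0
1: 4  (via 4)
6: 9  (via 4)
3: 11  (via 1)
5: 13  (via 6)
Shortest route: 4 → 6 → 5 = 13.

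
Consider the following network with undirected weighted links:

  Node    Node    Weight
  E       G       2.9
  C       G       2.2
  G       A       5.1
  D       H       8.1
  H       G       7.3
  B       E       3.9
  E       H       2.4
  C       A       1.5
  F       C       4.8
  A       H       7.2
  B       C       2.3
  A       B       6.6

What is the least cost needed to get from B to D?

Enumerating some paths:
B–C–A–H–D: 2.3+1.5+7.2+8.1 = 19.1
B–C–G–E–H–D: 2.3+2.2+2.9+2.4+8.1 = 17.9
B–C–G–H–D: 2.3+2.2+7.3+8.1 = 19.9
B–E–H–D: 3.9+2.4+8.1 = 14.4
Cheapest is B–E–H–D at 14.4.

14.4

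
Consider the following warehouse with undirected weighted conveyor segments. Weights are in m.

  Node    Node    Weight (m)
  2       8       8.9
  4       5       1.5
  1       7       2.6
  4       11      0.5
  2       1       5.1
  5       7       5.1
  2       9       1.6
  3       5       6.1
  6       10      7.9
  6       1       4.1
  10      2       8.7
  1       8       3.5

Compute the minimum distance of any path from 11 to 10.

Enumerating some paths:
11 - 4 - 5 - 7 - 1 - 6 - 10: 0.5+1.5+5.1+2.6+4.1+7.9 = 21.7
11 - 4 - 5 - 7 - 1 - 8 - 2 - 10: 0.5+1.5+5.1+2.6+3.5+8.9+8.7 = 30.8
11 - 4 - 5 - 7 - 1 - 2 - 10: 0.5+1.5+5.1+2.6+5.1+8.7 = 23.5
Cheapest is 11 - 4 - 5 - 7 - 1 - 6 - 10 at 21.7 m.

21.7 m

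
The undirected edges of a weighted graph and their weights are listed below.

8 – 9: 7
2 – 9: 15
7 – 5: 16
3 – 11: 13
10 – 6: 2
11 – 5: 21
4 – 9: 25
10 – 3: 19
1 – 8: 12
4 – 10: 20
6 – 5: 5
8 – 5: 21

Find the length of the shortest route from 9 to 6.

33

Candidate routes:
9 - 8 - 5 - 6: 7+21+5 = 33
9 - 4 - 10 - 6: 25+20+2 = 47
The minimum is 33 via 9 - 8 - 5 - 6.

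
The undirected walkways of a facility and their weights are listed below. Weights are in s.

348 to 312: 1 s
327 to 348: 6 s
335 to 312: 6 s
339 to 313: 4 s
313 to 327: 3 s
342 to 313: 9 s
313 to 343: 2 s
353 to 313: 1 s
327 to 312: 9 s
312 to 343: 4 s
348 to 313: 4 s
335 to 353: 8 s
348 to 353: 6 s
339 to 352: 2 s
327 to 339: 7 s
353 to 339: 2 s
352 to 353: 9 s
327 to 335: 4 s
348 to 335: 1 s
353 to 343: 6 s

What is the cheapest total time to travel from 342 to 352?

14 s

Settle nodes by increasing distance from 342:
342: 0
313: 9  (via 342)
353: 10  (via 313)
343: 11  (via 313)
327: 12  (via 313)
339: 12  (via 353)
348: 13  (via 313)
335: 14  (via 348)
312: 14  (via 348)
352: 14  (via 339)
Shortest route: 342–313–353–339–352 = 14 s.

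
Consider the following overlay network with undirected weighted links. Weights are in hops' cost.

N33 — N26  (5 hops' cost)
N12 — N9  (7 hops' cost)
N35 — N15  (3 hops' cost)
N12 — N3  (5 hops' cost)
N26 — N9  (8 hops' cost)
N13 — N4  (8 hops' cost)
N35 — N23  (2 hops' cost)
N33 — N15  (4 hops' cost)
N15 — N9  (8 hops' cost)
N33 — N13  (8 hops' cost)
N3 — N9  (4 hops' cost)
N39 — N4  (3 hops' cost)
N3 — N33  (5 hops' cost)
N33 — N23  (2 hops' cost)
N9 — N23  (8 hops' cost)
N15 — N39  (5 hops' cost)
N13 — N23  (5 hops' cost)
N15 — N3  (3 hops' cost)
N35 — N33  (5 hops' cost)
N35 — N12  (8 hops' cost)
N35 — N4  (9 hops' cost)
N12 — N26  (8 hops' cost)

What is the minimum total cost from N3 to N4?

Shortest distances from N3:
N3: 0
N15: 3  (via N3)
N9: 4  (via N3)
N12: 5  (via N3)
N33: 5  (via N3)
N35: 6  (via N15)
N23: 7  (via N33)
N39: 8  (via N15)
N26: 10  (via N33)
N4: 11  (via N39)
Shortest route: N3–N15–N39–N4 = 11 hops' cost.

11 hops' cost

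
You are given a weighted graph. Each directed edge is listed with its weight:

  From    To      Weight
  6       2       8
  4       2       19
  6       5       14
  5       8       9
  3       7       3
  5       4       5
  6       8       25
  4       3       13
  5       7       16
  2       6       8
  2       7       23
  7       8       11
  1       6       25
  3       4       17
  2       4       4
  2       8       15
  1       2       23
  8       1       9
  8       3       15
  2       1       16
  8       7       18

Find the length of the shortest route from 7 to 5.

Enumerating some paths:
7 → 8 → 1 → 6 → 5: 11+9+25+14 = 59
7 → 8 → 1 → 2 → 6 → 5: 11+9+23+8+14 = 65
Cheapest is 7 → 8 → 1 → 6 → 5 at 59.

59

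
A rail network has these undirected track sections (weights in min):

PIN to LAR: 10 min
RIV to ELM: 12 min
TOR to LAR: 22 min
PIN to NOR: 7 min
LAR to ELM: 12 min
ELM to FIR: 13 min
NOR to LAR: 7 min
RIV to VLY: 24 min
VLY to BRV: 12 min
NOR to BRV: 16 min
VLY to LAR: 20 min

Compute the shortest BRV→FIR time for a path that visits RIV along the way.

61 min

Shortest BRV→RIV: BRV → VLY → RIV = 36
Best RIV to FIR: RIV → ELM → FIR costing 25
Total via RIV: 36 + 25 = 61 min.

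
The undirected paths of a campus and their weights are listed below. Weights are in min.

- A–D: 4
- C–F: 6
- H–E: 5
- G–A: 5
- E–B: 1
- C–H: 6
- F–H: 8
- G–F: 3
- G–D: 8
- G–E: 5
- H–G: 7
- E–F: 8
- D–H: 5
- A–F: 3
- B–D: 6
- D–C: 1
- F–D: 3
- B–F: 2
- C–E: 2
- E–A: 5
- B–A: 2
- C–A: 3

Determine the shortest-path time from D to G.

6 min

Enumerating some paths:
D - F - G: 3+3 = 6
D - G: 8 = 8
The minimum is 6 min via D - F - G.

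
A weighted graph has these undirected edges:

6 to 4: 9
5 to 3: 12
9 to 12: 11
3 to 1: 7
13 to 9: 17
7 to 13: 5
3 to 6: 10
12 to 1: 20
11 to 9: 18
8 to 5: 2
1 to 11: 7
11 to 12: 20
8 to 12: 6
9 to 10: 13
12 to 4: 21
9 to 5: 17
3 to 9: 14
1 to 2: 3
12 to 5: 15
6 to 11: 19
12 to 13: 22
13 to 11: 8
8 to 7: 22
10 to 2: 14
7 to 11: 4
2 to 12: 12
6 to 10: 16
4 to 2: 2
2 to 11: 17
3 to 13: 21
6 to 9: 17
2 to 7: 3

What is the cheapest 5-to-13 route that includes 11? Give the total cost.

34

Shortest 5→11: 5 → 3 → 1 → 11 = 26
Best 11 to 13: 11 → 13 costing 8
Total via 11: 26 + 8 = 34.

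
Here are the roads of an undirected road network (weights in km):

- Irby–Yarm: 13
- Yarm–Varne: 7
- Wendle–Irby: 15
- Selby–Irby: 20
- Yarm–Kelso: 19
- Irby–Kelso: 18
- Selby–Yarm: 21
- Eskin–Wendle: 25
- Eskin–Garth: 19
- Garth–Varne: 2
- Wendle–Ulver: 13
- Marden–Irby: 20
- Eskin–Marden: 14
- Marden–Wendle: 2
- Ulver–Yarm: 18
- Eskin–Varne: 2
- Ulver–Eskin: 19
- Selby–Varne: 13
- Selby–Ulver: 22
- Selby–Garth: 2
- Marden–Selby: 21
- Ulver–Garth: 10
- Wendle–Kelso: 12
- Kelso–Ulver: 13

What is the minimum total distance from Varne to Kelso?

Candidate routes:
Varne–Garth–Ulver–Kelso: 2+10+13 = 25
Varne–Yarm–Kelso: 7+19 = 26
Varne–Eskin–Marden–Wendle–Kelso: 2+14+2+12 = 30
Cheapest is Varne–Garth–Ulver–Kelso at 25 km.

25 km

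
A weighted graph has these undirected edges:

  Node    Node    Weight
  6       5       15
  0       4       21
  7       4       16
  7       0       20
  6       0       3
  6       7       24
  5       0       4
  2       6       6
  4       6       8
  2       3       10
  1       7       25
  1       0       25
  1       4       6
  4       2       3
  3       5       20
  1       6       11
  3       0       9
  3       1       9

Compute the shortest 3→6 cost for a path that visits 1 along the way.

20

Best 3 to 1: 3–1 costing 9
Best 1 to 6: 1–6 costing 11
Total via 1: 9 + 11 = 20.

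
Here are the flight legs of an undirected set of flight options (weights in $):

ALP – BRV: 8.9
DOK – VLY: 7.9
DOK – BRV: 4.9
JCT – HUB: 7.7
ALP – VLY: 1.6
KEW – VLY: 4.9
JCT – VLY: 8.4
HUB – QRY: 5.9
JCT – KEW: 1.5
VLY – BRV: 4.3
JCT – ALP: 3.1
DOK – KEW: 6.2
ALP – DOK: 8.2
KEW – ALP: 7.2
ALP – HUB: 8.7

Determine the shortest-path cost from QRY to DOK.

$21.3

Shortest distances from QRY:
QRY: 0
HUB: 5.9  (via QRY)
JCT: 13.6  (via HUB)
ALP: 14.6  (via HUB)
KEW: 15.1  (via JCT)
VLY: 16.2  (via ALP)
BRV: 20.5  (via VLY)
DOK: 21.3  (via KEW)
Shortest route: QRY–HUB–JCT–KEW–DOK = $21.3.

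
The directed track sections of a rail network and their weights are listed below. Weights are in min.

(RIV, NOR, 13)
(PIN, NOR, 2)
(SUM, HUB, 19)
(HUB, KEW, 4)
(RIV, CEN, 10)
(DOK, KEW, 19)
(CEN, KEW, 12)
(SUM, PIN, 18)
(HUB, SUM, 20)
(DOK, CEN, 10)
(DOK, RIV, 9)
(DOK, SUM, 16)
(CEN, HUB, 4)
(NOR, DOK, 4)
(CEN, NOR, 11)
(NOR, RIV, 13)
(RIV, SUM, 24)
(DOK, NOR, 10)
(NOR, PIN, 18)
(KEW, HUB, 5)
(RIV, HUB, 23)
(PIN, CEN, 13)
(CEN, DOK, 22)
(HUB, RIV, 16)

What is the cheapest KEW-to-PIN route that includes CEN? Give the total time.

60 min

Best KEW to CEN: KEW → HUB → RIV → CEN costing 31
Best CEN to PIN: CEN → NOR → PIN costing 29
Total via CEN: 31 + 29 = 60 min.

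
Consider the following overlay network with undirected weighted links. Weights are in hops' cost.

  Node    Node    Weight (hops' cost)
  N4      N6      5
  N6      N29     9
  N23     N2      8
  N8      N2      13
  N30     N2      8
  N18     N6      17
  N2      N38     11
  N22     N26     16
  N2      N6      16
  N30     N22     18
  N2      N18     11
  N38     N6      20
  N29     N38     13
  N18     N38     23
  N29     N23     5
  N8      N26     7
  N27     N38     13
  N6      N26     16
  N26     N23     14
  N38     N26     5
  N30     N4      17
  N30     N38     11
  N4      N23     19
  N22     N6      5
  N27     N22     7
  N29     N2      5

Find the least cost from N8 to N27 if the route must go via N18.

Best N8 to N18: N8 → N2 → N18 costing 24
Best N18 to N27: N18 → N6 → N22 → N27 costing 29
Total via N18: 24 + 29 = 53 hops' cost.

53 hops' cost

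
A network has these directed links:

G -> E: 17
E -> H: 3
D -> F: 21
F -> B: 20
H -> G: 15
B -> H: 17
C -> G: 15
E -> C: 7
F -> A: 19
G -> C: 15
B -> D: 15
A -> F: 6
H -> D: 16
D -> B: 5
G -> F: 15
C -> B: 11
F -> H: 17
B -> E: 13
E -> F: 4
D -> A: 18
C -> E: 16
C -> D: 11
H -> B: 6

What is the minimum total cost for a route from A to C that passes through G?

53

Best A to G: A–F–H–G costing 38
Best G to C: G–C costing 15
Total via G: 38 + 15 = 53.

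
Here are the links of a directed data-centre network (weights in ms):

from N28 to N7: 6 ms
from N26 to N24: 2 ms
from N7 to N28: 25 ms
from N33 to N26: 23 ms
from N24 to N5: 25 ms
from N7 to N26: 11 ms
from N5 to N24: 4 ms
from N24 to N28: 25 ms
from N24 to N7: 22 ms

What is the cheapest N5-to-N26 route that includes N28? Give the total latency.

Best N5 to N28: N5–N24–N28 costing 29
Shortest N28→N26: N28–N7–N26 = 17
Total via N28: 29 + 17 = 46 ms.

46 ms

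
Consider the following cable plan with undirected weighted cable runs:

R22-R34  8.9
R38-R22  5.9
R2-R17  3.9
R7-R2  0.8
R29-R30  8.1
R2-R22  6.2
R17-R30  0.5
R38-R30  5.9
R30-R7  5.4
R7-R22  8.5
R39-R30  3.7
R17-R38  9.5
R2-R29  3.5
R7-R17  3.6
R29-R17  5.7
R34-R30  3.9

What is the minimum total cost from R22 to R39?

14.3

Running Dijkstra from R22:
R22: 0
R38: 5.9  (via R22)
R2: 6.2  (via R22)
R7: 7  (via R2)
R34: 8.9  (via R22)
R29: 9.7  (via R2)
R17: 10.1  (via R2)
R30: 10.6  (via R17)
R39: 14.3  (via R30)
Shortest route: R22 → R2 → R17 → R30 → R39 = 14.3.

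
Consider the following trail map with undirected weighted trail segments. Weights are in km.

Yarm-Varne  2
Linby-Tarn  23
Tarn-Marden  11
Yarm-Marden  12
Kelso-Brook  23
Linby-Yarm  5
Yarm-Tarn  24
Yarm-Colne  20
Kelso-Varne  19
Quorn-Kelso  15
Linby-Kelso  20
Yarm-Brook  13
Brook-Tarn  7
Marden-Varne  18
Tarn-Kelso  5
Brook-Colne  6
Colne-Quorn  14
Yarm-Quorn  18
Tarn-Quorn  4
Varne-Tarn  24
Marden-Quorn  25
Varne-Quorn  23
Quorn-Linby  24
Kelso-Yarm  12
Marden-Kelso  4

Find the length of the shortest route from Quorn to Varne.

20 km

Running Dijkstra from Quorn:
Quorn: 0
Tarn: 4  (via Quorn)
Kelso: 9  (via Tarn)
Brook: 11  (via Tarn)
Marden: 13  (via Kelso)
Colne: 14  (via Quorn)
Yarm: 18  (via Quorn)
Varne: 20  (via Yarm)
Shortest route: Quorn–Yarm–Varne = 20 km.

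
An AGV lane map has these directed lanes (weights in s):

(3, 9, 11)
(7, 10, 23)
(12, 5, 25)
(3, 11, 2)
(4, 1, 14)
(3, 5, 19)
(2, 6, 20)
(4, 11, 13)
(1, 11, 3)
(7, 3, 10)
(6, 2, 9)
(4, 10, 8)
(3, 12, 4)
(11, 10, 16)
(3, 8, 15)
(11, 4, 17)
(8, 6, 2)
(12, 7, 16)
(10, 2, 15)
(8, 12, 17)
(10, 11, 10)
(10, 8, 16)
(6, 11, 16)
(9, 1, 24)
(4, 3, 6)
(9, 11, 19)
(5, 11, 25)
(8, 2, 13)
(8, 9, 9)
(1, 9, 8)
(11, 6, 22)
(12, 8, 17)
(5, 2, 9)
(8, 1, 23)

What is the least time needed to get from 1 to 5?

45 s

Running Dijkstra from 1:
1: 0
11: 3  (via 1)
9: 8  (via 1)
10: 19  (via 11)
4: 20  (via 11)
6: 25  (via 11)
3: 26  (via 4)
12: 30  (via 3)
2: 34  (via 10)
8: 35  (via 10)
5: 45  (via 3)
Shortest route: 1 → 11 → 4 → 3 → 5 = 45 s.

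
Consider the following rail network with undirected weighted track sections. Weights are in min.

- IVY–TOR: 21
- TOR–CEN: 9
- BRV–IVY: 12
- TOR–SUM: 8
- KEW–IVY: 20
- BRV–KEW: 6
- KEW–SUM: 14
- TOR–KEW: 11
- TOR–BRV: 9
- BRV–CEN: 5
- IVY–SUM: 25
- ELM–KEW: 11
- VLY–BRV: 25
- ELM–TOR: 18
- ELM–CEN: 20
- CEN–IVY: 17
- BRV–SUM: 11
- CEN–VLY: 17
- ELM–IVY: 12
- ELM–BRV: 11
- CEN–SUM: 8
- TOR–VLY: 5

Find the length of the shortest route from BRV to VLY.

14 min

Running Dijkstra from BRV:
BRV: 0
CEN: 5  (via BRV)
KEW: 6  (via BRV)
TOR: 9  (via BRV)
SUM: 11  (via BRV)
ELM: 11  (via BRV)
IVY: 12  (via BRV)
VLY: 14  (via TOR)
Shortest route: BRV → TOR → VLY = 14 min.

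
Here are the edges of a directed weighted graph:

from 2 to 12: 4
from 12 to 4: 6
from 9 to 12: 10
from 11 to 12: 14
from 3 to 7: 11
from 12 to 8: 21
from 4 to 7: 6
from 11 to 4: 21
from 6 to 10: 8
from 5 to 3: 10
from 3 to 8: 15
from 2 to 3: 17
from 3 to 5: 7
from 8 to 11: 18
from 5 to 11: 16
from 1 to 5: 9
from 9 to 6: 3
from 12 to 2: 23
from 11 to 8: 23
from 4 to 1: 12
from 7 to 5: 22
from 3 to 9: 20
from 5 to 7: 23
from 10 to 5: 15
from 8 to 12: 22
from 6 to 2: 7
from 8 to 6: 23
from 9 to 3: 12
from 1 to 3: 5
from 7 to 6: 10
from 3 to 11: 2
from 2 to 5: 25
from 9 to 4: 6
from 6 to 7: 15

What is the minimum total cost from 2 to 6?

26

Candidate routes:
2–12–4–7–6: 4+6+6+10 = 26
2–3–9–6: 17+20+3 = 40
2–3–7–6: 17+11+10 = 38
The minimum is 26 via 2–12–4–7–6.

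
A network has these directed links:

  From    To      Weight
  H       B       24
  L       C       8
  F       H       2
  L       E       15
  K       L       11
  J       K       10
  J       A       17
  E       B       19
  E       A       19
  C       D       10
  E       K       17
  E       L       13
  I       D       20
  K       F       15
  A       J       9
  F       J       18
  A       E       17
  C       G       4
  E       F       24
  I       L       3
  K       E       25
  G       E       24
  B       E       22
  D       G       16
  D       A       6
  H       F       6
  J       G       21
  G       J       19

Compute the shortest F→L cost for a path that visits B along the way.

61

Best F to B: F–H–B costing 26
Shortest B→L: B–E–L = 35
Total via B: 26 + 35 = 61.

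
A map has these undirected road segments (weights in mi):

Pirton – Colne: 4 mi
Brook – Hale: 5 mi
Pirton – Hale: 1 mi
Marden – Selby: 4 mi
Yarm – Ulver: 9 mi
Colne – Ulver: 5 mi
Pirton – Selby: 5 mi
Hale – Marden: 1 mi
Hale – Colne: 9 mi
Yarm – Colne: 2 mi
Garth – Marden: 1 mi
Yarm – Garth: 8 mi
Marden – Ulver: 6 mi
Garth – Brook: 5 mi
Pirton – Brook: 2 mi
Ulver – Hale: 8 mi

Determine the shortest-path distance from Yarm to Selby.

11 mi

Running Dijkstra from Yarm:
Yarm: 0
Colne: 2  (via Yarm)
Pirton: 6  (via Colne)
Hale: 7  (via Pirton)
Ulver: 7  (via Colne)
Garth: 8  (via Yarm)
Marden: 8  (via Hale)
Brook: 8  (via Pirton)
Selby: 11  (via Pirton)
Shortest route: Yarm → Colne → Pirton → Selby = 11 mi.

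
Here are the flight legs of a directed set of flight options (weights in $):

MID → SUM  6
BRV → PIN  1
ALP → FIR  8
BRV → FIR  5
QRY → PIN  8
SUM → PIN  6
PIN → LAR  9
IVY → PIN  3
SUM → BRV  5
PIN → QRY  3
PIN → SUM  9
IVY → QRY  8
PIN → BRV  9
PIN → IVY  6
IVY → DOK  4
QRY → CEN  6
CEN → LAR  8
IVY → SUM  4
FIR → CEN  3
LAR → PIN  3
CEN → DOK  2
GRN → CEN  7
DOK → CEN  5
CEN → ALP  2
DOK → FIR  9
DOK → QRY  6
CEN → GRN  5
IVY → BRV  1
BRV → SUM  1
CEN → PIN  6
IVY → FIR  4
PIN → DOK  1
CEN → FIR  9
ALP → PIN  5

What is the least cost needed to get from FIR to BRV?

$16

Settle nodes by increasing distance from FIR:
FIR: 0
CEN: 3  (via FIR)
DOK: 5  (via CEN)
ALP: 5  (via CEN)
GRN: 8  (via CEN)
PIN: 9  (via CEN)
LAR: 11  (via CEN)
QRY: 11  (via DOK)
IVY: 15  (via PIN)
BRV: 16  (via IVY)
Shortest route: FIR → CEN → PIN → IVY → BRV = $16.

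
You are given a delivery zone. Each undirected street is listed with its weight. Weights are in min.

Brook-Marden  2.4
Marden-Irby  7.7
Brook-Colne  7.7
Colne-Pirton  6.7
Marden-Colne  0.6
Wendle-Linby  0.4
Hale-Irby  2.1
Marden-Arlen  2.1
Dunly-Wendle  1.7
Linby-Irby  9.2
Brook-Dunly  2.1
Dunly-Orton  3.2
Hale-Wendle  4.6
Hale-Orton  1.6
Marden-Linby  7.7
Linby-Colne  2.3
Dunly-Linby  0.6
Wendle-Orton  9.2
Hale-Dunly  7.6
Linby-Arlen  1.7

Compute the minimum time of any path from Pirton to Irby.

Enumerating some paths:
Pirton–Colne–Linby–Wendle–Dunly–Orton–Hale–Irby: 6.7+2.3+0.4+1.7+3.2+1.6+2.1 = 18
Pirton–Colne–Linby–Wendle–Hale–Irby: 6.7+2.3+0.4+4.6+2.1 = 16.1
Pirton–Colne–Linby–Dunly–Orton–Hale–Irby: 6.7+2.3+0.6+3.2+1.6+2.1 = 16.5
Pirton–Colne–Marden–Irby: 6.7+0.6+7.7 = 15
Cheapest is Pirton–Colne–Marden–Irby at 15 min.

15 min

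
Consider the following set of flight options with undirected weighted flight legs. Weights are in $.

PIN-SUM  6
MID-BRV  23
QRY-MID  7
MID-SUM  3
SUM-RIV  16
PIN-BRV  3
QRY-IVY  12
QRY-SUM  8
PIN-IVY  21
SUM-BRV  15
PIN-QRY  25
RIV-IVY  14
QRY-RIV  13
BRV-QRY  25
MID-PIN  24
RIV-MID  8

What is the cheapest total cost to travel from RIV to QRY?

Candidate routes:
RIV → MID → SUM → QRY: 8+3+8 = 19
RIV → MID → QRY: 8+7 = 15
RIV → QRY: 13 = 13
The minimum is $13 via RIV → QRY.

$13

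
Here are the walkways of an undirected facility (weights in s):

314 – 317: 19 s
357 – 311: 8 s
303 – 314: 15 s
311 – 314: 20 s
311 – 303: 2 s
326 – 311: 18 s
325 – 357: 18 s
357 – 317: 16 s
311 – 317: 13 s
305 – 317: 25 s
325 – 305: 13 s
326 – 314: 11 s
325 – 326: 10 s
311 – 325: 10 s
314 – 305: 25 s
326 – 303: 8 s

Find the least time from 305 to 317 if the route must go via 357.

Shortest 305→357: 305–325–357 = 31
Best 357 to 317: 357–317 costing 16
Total via 357: 31 + 16 = 47 s.

47 s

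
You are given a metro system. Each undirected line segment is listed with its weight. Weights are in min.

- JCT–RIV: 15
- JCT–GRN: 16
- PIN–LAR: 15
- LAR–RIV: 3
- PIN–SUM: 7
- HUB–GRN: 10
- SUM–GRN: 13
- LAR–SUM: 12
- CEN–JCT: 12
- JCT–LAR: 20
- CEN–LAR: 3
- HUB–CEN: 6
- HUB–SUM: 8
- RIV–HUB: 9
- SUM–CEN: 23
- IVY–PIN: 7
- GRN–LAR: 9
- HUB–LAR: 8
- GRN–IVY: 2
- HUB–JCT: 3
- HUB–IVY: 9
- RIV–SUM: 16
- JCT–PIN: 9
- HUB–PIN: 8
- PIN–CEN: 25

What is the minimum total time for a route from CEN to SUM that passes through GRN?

25 min

Best CEN to GRN: CEN → LAR → GRN costing 12
Best GRN to SUM: GRN → SUM costing 13
Total via GRN: 12 + 13 = 25 min.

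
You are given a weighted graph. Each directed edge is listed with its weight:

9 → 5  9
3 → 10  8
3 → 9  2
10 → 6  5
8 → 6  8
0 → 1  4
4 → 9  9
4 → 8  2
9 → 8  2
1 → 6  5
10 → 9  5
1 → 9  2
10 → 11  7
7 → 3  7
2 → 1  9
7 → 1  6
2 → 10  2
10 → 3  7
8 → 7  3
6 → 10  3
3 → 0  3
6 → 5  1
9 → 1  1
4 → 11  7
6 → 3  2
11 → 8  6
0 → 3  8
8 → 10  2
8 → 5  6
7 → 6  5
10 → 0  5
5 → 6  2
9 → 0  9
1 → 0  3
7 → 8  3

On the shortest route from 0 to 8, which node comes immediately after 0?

1

Candidate routes:
0 - 1 - 9 - 8: 4+2+2 = 8
0 - 1 - 6 - 3 - 9 - 8: 4+5+2+2+2 = 15
0 - 3 - 9 - 8: 8+2+2 = 12
0 - 1 - 6 - 10 - 9 - 8: 4+5+3+5+2 = 19
Cheapest is 0 - 1 - 9 - 8 at 8.
So from 0 the first move is to 1.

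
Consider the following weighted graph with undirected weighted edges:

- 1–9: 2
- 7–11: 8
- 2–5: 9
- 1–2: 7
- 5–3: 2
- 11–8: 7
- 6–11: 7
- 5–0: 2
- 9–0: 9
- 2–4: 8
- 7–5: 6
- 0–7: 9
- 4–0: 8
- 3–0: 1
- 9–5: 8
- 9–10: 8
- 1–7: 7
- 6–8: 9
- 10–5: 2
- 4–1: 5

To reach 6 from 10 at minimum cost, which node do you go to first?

Compare a few routes:
10 → 5 → 7 → 11 → 6: 2+6+8+7 = 23
10 → 5 → 3 → 0 → 7 → 11 → 6: 2+2+1+9+8+7 = 29
10 → 5 → 0 → 7 → 11 → 6: 2+2+9+8+7 = 28
10 → 9 → 1 → 7 → 11 → 6: 8+2+7+8+7 = 32
The minimum is 23 via 10 → 5 → 7 → 11 → 6.
So from 10 the first move is to 5.

5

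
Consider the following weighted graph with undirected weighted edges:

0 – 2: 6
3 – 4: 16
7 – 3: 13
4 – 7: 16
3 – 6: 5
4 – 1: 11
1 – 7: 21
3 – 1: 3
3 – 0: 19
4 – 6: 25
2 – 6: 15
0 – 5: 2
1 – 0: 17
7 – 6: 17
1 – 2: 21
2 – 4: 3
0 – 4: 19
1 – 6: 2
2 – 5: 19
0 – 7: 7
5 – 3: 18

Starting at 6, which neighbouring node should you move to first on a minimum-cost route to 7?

7

Compare a few routes:
6 → 7: 17 = 17
6 → 3 → 7: 5+13 = 18
6 → 1 → 7: 2+21 = 23
6 → 1 → 3 → 7: 2+3+13 = 18
The minimum is 17 via 6 → 7.
So from 6 the first move is to 7.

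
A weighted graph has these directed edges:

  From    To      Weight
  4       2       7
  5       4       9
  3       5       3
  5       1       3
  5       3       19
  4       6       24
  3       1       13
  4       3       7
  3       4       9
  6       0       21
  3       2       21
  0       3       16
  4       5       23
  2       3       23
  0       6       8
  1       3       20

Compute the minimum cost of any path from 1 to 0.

74

Settle nodes by increasing distance from 1:
1: 0
3: 20  (via 1)
5: 23  (via 3)
4: 29  (via 3)
2: 36  (via 4)
6: 53  (via 4)
0: 74  (via 6)
Shortest route: 1–3–4–6–0 = 74.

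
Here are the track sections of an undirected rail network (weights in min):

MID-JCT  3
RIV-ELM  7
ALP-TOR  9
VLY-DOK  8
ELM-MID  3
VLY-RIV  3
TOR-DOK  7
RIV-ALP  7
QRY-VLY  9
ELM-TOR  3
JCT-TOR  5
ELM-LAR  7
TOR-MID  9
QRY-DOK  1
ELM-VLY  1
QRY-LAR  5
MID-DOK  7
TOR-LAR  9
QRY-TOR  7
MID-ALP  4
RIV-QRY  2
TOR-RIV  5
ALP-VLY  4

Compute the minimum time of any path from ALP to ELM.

5 min

Shortest distances from ALP:
ALP: 0
MID: 4  (via ALP)
VLY: 4  (via ALP)
ELM: 5  (via VLY)
Shortest route: ALP → VLY → ELM = 5 min.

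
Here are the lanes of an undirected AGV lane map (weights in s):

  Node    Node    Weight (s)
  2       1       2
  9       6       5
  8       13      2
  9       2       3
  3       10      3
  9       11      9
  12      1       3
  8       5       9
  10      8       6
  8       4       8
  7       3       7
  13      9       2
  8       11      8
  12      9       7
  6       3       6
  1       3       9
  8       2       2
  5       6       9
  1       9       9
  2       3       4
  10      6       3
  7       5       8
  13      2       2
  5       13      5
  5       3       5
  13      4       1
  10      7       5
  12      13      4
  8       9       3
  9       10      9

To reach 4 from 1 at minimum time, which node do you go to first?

2

Compare a few routes:
1–2–13–4: 2+2+1 = 5
1–2–9–13–4: 2+3+2+1 = 8
1–2–8–13–4: 2+2+2+1 = 7
The minimum is 5 s via 1–2–13–4.
So from 1 the first move is to 2.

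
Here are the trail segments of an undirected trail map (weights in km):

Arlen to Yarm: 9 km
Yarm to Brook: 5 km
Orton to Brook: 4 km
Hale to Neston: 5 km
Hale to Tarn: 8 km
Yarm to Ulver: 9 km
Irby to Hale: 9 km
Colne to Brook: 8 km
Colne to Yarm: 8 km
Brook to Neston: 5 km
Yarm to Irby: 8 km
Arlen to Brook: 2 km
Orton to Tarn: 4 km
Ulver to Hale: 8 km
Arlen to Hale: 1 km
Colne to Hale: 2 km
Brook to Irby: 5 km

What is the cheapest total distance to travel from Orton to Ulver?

Enumerating some paths:
Orton → Tarn → Hale → Ulver: 4+8+8 = 20
Orton → Brook → Arlen → Hale → Ulver: 4+2+1+8 = 15
Orton → Brook → Yarm → Ulver: 4+5+9 = 18
The minimum is 15 km via Orton → Brook → Arlen → Hale → Ulver.

15 km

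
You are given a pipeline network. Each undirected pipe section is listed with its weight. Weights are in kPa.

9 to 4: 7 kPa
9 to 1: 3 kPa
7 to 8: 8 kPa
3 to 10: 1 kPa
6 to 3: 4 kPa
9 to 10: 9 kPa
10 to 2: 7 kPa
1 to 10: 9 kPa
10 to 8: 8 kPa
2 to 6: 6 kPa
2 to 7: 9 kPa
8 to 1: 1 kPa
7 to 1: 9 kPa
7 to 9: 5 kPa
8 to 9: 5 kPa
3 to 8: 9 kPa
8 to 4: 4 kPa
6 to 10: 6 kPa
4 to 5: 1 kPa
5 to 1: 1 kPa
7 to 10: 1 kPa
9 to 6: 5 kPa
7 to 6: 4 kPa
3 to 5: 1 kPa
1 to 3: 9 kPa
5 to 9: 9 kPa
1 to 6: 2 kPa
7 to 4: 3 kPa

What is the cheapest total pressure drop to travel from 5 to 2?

Candidate routes:
5 → 3 → 6 → 2: 1+4+6 = 11
5 → 4 → 7 → 10 → 2: 1+3+1+7 = 12
5 → 3 → 10 → 7 → 2: 1+1+1+9 = 12
5 → 3 → 10 → 2: 1+1+7 = 9
The minimum is 9 kPa via 5 → 3 → 10 → 2.

9 kPa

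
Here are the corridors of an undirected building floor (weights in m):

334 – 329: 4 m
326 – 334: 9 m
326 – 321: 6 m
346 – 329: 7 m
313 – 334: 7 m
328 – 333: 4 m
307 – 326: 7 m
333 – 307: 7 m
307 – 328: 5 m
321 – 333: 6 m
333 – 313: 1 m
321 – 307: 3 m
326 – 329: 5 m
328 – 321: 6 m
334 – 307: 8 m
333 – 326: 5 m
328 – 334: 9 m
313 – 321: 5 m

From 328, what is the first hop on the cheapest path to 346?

334

Enumerating some paths:
328 → 333 → 313 → 334 → 329 → 346: 4+1+7+4+7 = 23
328 → 333 → 326 → 329 → 346: 4+5+5+7 = 21
328 → 334 → 329 → 346: 9+4+7 = 20
328 → 321 → 326 → 329 → 346: 6+6+5+7 = 24
The minimum is 20 m via 328 → 334 → 329 → 346.
So from 328 the first move is to 334.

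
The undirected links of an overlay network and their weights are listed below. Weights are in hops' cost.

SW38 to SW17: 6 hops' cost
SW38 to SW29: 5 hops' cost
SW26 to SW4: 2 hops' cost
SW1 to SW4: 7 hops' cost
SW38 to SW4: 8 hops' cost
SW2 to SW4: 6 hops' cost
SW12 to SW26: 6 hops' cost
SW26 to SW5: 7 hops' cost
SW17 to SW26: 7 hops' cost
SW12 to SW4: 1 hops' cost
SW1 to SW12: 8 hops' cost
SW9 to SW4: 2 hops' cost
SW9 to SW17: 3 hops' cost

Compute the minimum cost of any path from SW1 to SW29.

20 hops' cost

Shortest distances from SW1:
SW1: 0
SW4: 7  (via SW1)
SW12: 8  (via SW1)
SW9: 9  (via SW4)
SW26: 9  (via SW4)
SW17: 12  (via SW9)
SW2: 13  (via SW4)
SW38: 15  (via SW4)
SW5: 16  (via SW26)
SW29: 20  (via SW38)
Shortest route: SW1 → SW4 → SW38 → SW29 = 20 hops' cost.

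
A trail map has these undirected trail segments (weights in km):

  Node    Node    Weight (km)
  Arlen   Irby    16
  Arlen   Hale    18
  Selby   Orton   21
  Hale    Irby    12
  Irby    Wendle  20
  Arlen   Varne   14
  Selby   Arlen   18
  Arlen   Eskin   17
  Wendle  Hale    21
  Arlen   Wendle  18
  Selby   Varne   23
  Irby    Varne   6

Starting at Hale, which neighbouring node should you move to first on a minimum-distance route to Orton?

Candidate routes:
Hale → Irby → Varne → Selby → Orton: 12+6+23+21 = 62
Hale → Arlen → Selby → Orton: 18+18+21 = 57
Cheapest is Hale → Arlen → Selby → Orton at 57 km.
So from Hale the first move is to Arlen.

Arlen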